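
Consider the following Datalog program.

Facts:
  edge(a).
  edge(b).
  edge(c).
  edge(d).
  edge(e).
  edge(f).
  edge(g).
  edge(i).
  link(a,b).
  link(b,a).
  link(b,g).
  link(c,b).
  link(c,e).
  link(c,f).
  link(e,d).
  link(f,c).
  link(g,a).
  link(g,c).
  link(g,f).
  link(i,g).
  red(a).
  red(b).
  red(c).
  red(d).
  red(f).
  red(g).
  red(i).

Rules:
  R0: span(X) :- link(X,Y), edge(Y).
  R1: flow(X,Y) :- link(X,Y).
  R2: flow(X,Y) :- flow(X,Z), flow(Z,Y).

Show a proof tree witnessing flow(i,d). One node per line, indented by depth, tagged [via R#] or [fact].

round 1: derive flow(a,b) via R1 from link(a,b)
round 1: derive flow(b,a) via R1 from link(b,a)
round 1: derive flow(b,g) via R1 from link(b,g)
round 1: derive flow(c,b) via R1 from link(c,b)
round 1: derive flow(c,e) via R1 from link(c,e)
round 1: derive flow(c,f) via R1 from link(c,f)
round 1: derive flow(e,d) via R1 from link(e,d)
round 1: derive flow(f,c) via R1 from link(f,c)
round 1: derive flow(g,a) via R1 from link(g,a)
round 1: derive flow(g,c) via R1 from link(g,c)
round 1: derive flow(g,f) via R1 from link(g,f)
round 1: derive flow(i,g) via R1 from link(i,g)
round 2: derive flow(a,a) via R2 from flow(a,b), flow(b,a)
round 2: derive flow(a,g) via R2 from flow(a,b), flow(b,g)
round 2: derive flow(b,b) via R2 from flow(b,a), flow(a,b)
round 2: derive flow(b,c) via R2 from flow(b,g), flow(g,c)
round 2: derive flow(b,f) via R2 from flow(b,g), flow(g,f)
round 2: derive flow(c,a) via R2 from flow(c,b), flow(b,a)
round 2: derive flow(c,c) via R2 from flow(c,f), flow(f,c)
round 2: derive flow(c,d) via R2 from flow(c,e), flow(e,d)
round 2: derive flow(c,g) via R2 from flow(c,b), flow(b,g)
round 2: derive flow(f,b) via R2 from flow(f,c), flow(c,b)
round 2: derive flow(f,e) via R2 from flow(f,c), flow(c,e)
round 2: derive flow(f,f) via R2 from flow(f,c), flow(c,f)
round 2: derive flow(g,b) via R2 from flow(g,a), flow(a,b)
round 2: derive flow(g,e) via R2 from flow(g,c), flow(c,e)
round 2: derive flow(i,a) via R2 from flow(i,g), flow(g,a)
round 2: derive flow(i,c) via R2 from flow(i,g), flow(g,c)
round 2: derive flow(i,f) via R2 from flow(i,g), flow(g,f)
round 3: derive flow(a,c) via R2 from flow(a,b), flow(b,c)
round 3: derive flow(a,e) via R2 from flow(a,g), flow(g,e)
round 3: derive flow(a,f) via R2 from flow(a,b), flow(b,f)
round 3: derive flow(b,d) via R2 from flow(b,c), flow(c,d)
round 3: derive flow(b,e) via R2 from flow(b,c), flow(c,e)
round 3: derive flow(f,a) via R2 from flow(f,b), flow(b,a)
round 3: derive flow(f,d) via R2 from flow(f,c), flow(c,d)
round 3: derive flow(f,g) via R2 from flow(f,b), flow(b,g)
round 3: derive flow(g,d) via R2 from flow(g,c), flow(c,d)
round 3: derive flow(g,g) via R2 from flow(g,a), flow(a,g)
round 3: derive flow(i,b) via R2 from flow(i,a), flow(a,b)
round 3: derive flow(i,d) via R2 from flow(i,c), flow(c,d)
round 3: derive flow(i,e) via R2 from flow(i,c), flow(c,e)
round 4: derive flow(a,d) via R2 from flow(a,b), flow(b,d)

flow(i,d)  [via R2]
  flow(i,c)  [via R2]
    flow(i,g)  [via R1]
      link(i,g)  [fact]
    flow(g,c)  [via R1]
      link(g,c)  [fact]
  flow(c,d)  [via R2]
    flow(c,e)  [via R1]
      link(c,e)  [fact]
    flow(e,d)  [via R1]
      link(e,d)  [fact]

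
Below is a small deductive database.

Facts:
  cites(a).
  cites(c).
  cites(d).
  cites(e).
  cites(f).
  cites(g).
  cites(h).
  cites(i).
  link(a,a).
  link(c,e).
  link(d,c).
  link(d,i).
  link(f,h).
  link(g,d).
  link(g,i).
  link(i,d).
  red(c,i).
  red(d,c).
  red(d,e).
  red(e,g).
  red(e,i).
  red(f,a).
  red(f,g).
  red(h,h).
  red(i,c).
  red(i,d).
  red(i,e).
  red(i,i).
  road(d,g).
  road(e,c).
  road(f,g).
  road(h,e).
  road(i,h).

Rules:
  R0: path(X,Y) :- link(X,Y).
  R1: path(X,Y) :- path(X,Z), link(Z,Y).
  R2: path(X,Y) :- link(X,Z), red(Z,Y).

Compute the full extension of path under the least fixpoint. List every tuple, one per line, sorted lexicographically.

path(a,a)
path(c,c)
path(c,d)
path(c,e)
path(c,g)
path(c,i)
path(d,c)
path(d,d)
path(d,e)
path(d,i)
path(f,h)
path(g,c)
path(g,d)
path(g,e)
path(g,i)
path(i,c)
path(i,d)
path(i,e)
path(i,i)

round 1: derive path(a,a) via R0 from link(a,a)
round 1: derive path(c,e) via R0 from link(c,e)
round 1: derive path(d,c) via R0 from link(d,c)
round 1: derive path(d,i) via R0 from link(d,i)
round 1: derive path(f,h) via R0 from link(f,h)
round 1: derive path(g,d) via R0 from link(g,d)
round 1: derive path(g,i) via R0 from link(g,i)
round 1: derive path(i,d) via R0 from link(i,d)
round 1: derive path(c,g) via R2 from link(c,e), red(e,g)
round 1: derive path(c,i) via R2 from link(c,e), red(e,i)
round 1: derive path(d,d) via R2 from link(d,i), red(i,d)
round 1: derive path(d,e) via R2 from link(d,i), red(i,e)
round 1: derive path(g,c) via R2 from link(g,d), red(d,c)
round 1: derive path(g,e) via R2 from link(g,d), red(d,e)
round 1: derive path(i,c) via R2 from link(i,d), red(d,c)
round 1: derive path(i,e) via R2 from link(i,d), red(d,e)
round 2: derive path(c,d) via R1 from path(c,g), link(g,d)
round 2: derive path(i,i) via R1 from path(i,d), link(d,i)
round 3: derive path(c,c) via R1 from path(c,d), link(d,c)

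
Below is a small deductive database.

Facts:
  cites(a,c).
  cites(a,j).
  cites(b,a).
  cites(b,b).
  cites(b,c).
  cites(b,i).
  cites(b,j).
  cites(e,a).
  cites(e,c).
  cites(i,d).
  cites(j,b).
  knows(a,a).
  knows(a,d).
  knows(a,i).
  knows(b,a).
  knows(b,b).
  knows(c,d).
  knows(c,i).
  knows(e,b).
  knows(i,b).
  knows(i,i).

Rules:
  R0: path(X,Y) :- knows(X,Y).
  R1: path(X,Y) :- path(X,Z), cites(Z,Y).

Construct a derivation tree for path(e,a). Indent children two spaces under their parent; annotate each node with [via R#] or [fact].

path(e,a)  [via R1]
  path(e,b)  [via R0]
    knows(e,b)  [fact]
  cites(b,a)  [fact]

round 1: derive path(a,a) via R0 from knows(a,a)
round 1: derive path(a,d) via R0 from knows(a,d)
round 1: derive path(a,i) via R0 from knows(a,i)
round 1: derive path(b,a) via R0 from knows(b,a)
round 1: derive path(b,b) via R0 from knows(b,b)
round 1: derive path(c,d) via R0 from knows(c,d)
round 1: derive path(c,i) via R0 from knows(c,i)
round 1: derive path(e,b) via R0 from knows(e,b)
round 1: derive path(i,b) via R0 from knows(i,b)
round 1: derive path(i,i) via R0 from knows(i,i)
round 2: derive path(a,c) via R1 from path(a,a), cites(a,c)
round 2: derive path(a,j) via R1 from path(a,a), cites(a,j)
round 2: derive path(b,c) via R1 from path(b,a), cites(a,c)
round 2: derive path(b,i) via R1 from path(b,b), cites(b,i)
round 2: derive path(b,j) via R1 from path(b,a), cites(a,j)
round 2: derive path(e,a) via R1 from path(e,b), cites(b,a)
round 2: derive path(e,c) via R1 from path(e,b), cites(b,c)
round 2: derive path(e,i) via R1 from path(e,b), cites(b,i)
round 2: derive path(e,j) via R1 from path(e,b), cites(b,j)
round 2: derive path(i,a) via R1 from path(i,b), cites(b,a)
round 2: derive path(i,c) via R1 from path(i,b), cites(b,c)
round 2: derive path(i,d) via R1 from path(i,i), cites(i,d)
round 2: derive path(i,j) via R1 from path(i,b), cites(b,j)
round 3: derive path(a,b) via R1 from path(a,j), cites(j,b)
round 3: derive path(b,d) via R1 from path(b,i), cites(i,d)
round 3: derive path(e,d) via R1 from path(e,i), cites(i,d)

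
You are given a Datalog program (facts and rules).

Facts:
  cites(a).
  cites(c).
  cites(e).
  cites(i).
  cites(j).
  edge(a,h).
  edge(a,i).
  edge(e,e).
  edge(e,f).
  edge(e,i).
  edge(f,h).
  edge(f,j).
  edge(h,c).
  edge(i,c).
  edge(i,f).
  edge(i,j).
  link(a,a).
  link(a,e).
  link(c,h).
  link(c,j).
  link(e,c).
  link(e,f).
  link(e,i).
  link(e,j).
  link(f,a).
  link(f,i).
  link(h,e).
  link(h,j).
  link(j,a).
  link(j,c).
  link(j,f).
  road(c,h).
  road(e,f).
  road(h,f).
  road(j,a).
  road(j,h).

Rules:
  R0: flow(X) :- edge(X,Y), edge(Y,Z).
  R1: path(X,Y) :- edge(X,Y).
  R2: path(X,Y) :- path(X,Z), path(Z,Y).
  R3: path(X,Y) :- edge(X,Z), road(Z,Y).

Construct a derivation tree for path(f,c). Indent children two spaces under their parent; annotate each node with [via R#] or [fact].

path(f,c)  [via R2]
  path(f,h)  [via R1]
    edge(f,h)  [fact]
  path(h,c)  [via R1]
    edge(h,c)  [fact]

round 1: derive path(a,h) via R1 from edge(a,h)
round 1: derive path(a,i) via R1 from edge(a,i)
round 1: derive path(e,e) via R1 from edge(e,e)
round 1: derive path(e,f) via R1 from edge(e,f)
round 1: derive path(e,i) via R1 from edge(e,i)
round 1: derive path(f,h) via R1 from edge(f,h)
round 1: derive path(f,j) via R1 from edge(f,j)
round 1: derive path(h,c) via R1 from edge(h,c)
round 1: derive path(i,c) via R1 from edge(i,c)
round 1: derive path(i,f) via R1 from edge(i,f)
round 1: derive path(i,j) via R1 from edge(i,j)
round 1: derive path(a,f) via R3 from edge(a,h), road(h,f)
round 1: derive path(f,a) via R3 from edge(f,j), road(j,a)
round 1: derive path(f,f) via R3 from edge(f,h), road(h,f)
round 1: derive path(h,h) via R3 from edge(h,c), road(c,h)
round 1: derive path(i,a) via R3 from edge(i,j), road(j,a)
round 1: derive path(i,h) via R3 from edge(i,c), road(c,h)
round 2: derive path(a,a) via R2 from path(a,f), path(f,a)
round 2: derive path(a,c) via R2 from path(a,h), path(h,c)
round 2: derive path(a,j) via R2 from path(a,f), path(f,j)
round 2: derive path(e,a) via R2 from path(e,f), path(f,a)
round 2: derive path(e,c) via R2 from path(e,i), path(i,c)
round 2: derive path(e,h) via R2 from path(e,f), path(f,h)
round 2: derive path(e,j) via R2 from path(e,f), path(f,j)
round 2: derive path(f,c) via R2 from path(f,h), path(h,c)
round 2: derive path(f,i) via R2 from path(f,a), path(a,i)
round 2: derive path(i,i) via R2 from path(i,a), path(a,i)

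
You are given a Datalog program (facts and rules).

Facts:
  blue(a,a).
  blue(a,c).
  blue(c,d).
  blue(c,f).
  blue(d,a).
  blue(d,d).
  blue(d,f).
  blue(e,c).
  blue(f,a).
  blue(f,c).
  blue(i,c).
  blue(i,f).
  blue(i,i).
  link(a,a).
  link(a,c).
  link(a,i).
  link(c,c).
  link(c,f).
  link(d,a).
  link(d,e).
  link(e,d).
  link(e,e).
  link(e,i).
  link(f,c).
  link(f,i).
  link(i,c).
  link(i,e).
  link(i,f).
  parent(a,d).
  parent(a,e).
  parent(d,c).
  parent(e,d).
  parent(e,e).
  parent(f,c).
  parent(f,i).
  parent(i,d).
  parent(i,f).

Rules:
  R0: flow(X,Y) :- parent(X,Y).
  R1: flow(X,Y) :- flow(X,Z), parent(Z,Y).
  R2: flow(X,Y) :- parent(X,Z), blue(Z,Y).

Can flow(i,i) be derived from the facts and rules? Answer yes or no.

round 1: derive flow(a,d) via R0 from parent(a,d)
round 1: derive flow(a,e) via R0 from parent(a,e)
round 1: derive flow(d,c) via R0 from parent(d,c)
round 1: derive flow(e,d) via R0 from parent(e,d)
round 1: derive flow(e,e) via R0 from parent(e,e)
round 1: derive flow(f,c) via R0 from parent(f,c)
round 1: derive flow(f,i) via R0 from parent(f,i)
round 1: derive flow(i,d) via R0 from parent(i,d)
round 1: derive flow(i,f) via R0 from parent(i,f)
round 1: derive flow(a,a) via R2 from parent(a,d), blue(d,a)
round 1: derive flow(a,c) via R2 from parent(a,e), blue(e,c)
round 1: derive flow(a,f) via R2 from parent(a,d), blue(d,f)
round 1: derive flow(d,d) via R2 from parent(d,c), blue(c,d)
round 1: derive flow(d,f) via R2 from parent(d,c), blue(c,f)
round 1: derive flow(e,a) via R2 from parent(e,d), blue(d,a)
round 1: derive flow(e,c) via R2 from parent(e,e), blue(e,c)
round 1: derive flow(e,f) via R2 from parent(e,d), blue(d,f)
round 1: derive flow(f,d) via R2 from parent(f,c), blue(c,d)
round 1: derive flow(f,f) via R2 from parent(f,c), blue(c,f)
round 1: derive flow(i,a) via R2 from parent(i,d), blue(d,a)
round 1: derive flow(i,c) via R2 from parent(i,f), blue(f,c)
round 2: derive flow(a,i) via R1 from flow(a,f), parent(f,i)
round 2: derive flow(d,i) via R1 from flow(d,f), parent(f,i)
round 2: derive flow(e,i) via R1 from flow(e,f), parent(f,i)
round 2: derive flow(i,e) via R1 from flow(i,a), parent(a,e)
round 2: derive flow(i,i) via R1 from flow(i,f), parent(f,i)

yes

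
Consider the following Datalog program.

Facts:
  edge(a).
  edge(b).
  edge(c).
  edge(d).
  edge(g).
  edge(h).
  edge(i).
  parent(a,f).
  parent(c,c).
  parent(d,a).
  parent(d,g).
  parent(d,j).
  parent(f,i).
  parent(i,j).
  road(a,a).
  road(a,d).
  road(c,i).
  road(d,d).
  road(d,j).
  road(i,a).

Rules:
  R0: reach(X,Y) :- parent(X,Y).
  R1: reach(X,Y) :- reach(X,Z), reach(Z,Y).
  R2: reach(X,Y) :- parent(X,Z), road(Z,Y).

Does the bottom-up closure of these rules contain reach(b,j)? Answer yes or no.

no

round 1: derive reach(a,f) via R0 from parent(a,f)
round 1: derive reach(c,c) via R0 from parent(c,c)
round 1: derive reach(d,a) via R0 from parent(d,a)
round 1: derive reach(d,g) via R0 from parent(d,g)
round 1: derive reach(d,j) via R0 from parent(d,j)
round 1: derive reach(f,i) via R0 from parent(f,i)
round 1: derive reach(i,j) via R0 from parent(i,j)
round 1: derive reach(c,i) via R2 from parent(c,c), road(c,i)
round 1: derive reach(d,d) via R2 from parent(d,a), road(a,d)
round 1: derive reach(f,a) via R2 from parent(f,i), road(i,a)
round 2: derive reach(a,a) via R1 from reach(a,f), reach(f,a)
round 2: derive reach(a,i) via R1 from reach(a,f), reach(f,i)
round 2: derive reach(c,j) via R1 from reach(c,i), reach(i,j)
round 2: derive reach(d,f) via R1 from reach(d,a), reach(a,f)
round 2: derive reach(f,f) via R1 from reach(f,a), reach(a,f)
round 2: derive reach(f,j) via R1 from reach(f,i), reach(i,j)
round 3: derive reach(a,j) via R1 from reach(a,f), reach(f,j)
round 3: derive reach(d,i) via R1 from reach(d,a), reach(a,i)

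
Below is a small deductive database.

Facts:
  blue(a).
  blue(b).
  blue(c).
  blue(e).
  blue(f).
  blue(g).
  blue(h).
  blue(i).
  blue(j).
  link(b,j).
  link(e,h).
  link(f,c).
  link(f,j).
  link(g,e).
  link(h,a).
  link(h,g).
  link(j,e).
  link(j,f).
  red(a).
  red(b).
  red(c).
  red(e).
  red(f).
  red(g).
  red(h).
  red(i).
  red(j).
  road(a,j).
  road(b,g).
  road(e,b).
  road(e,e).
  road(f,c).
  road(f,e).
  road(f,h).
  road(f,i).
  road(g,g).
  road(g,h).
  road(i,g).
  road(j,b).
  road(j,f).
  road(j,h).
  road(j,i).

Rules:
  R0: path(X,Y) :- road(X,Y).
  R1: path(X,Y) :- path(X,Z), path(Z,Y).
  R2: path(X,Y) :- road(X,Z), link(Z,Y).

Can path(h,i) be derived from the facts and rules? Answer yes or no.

no

round 1: derive path(a,j) via R0 from road(a,j)
round 1: derive path(b,g) via R0 from road(b,g)
round 1: derive path(e,b) via R0 from road(e,b)
round 1: derive path(e,e) via R0 from road(e,e)
round 1: derive path(f,c) via R0 from road(f,c)
round 1: derive path(f,e) via R0 from road(f,e)
round 1: derive path(f,h) via R0 from road(f,h)
round 1: derive path(f,i) via R0 from road(f,i)
round 1: derive path(g,g) via R0 from road(g,g)
round 1: derive path(g,h) via R0 from road(g,h)
round 1: derive path(i,g) via R0 from road(i,g)
round 1: derive path(j,b) via R0 from road(j,b)
round 1: derive path(j,f) via R0 from road(j,f)
round 1: derive path(j,h) via R0 from road(j,h)
round 1: derive path(j,i) via R0 from road(j,i)
round 1: derive path(a,e) via R2 from road(a,j), link(j,e)
round 1: derive path(a,f) via R2 from road(a,j), link(j,f)
round 1: derive path(b,e) via R2 from road(b,g), link(g,e)
round 1: derive path(e,h) via R2 from road(e,e), link(e,h)
round 1: derive path(e,j) via R2 from road(e,b), link(b,j)
round 1: derive path(f,a) via R2 from road(f,h), link(h,a)
round 1: derive path(f,g) via R2 from road(f,h), link(h,g)
round 1: derive path(g,a) via R2 from road(g,h), link(h,a)
round 1: derive path(g,e) via R2 from road(g,g), link(g,e)
round 1: derive path(i,e) via R2 from road(i,g), link(g,e)
round 1: derive path(j,a) via R2 from road(j,h), link(h,a)
round 1: derive path(j,c) via R2 from road(j,f), link(f,c)
round 1: derive path(j,g) via R2 from road(j,h), link(h,g)
round 1: derive path(j,j) via R2 from road(j,b), link(b,j)
round 2: derive path(a,a) via R1 from path(a,f), path(f,a)
round 2: derive path(a,b) via R1 from path(a,e), path(e,b)
round 2: derive path(a,c) via R1 from path(a,f), path(f,c)
round 2: derive path(a,g) via R1 from path(a,f), path(f,g)
round 2: derive path(a,h) via R1 from path(a,e), path(e,h)
round 2: derive path(a,i) via R1 from path(a,f), path(f,i)
round 2: derive path(b,a) via R1 from path(b,g), path(g,a)
round 2: derive path(b,b) via R1 from path(b,e), path(e,b)
round 2: derive path(b,h) via R1 from path(b,e), path(e,h)
round 2: derive path(b,j) via R1 from path(b,e), path(e,j)
round 2: derive path(e,a) via R1 from path(e,j), path(j,a)
round 2: derive path(e,c) via R1 from path(e,j), path(j,c)
round 2: derive path(e,f) via R1 from path(e,j), path(j,f)
round 2: derive path(e,g) via R1 from path(e,b), path(b,g)
round 2: derive path(e,i) via R1 from path(e,j), path(j,i)
round 2: derive path(f,b) via R1 from path(f,e), path(e,b)
round 2: derive path(f,f) via R1 from path(f,a), path(a,f)
round 2: derive path(f,j) via R1 from path(f,a), path(a,j)
round 2: derive path(g,b) via R1 from path(g,e), path(e,b)
round 2: derive path(g,f) via R1 from path(g,a), path(a,f)
round 2: derive path(g,j) via R1 from path(g,a), path(a,j)
round 2: derive path(i,a) via R1 from path(i,g), path(g,a)
round 2: derive path(i,b) via R1 from path(i,e), path(e,b)
round 2: derive path(i,h) via R1 from path(i,e), path(e,h)
round 2: derive path(i,j) via R1 from path(i,e), path(e,j)
round 2: derive path(j,e) via R1 from path(j,a), path(a,e)
round 3: derive path(b,c) via R1 from path(b,a), path(a,c)
round 3: derive path(b,f) via R1 from path(b,a), path(a,f)
round 3: derive path(b,i) via R1 from path(b,a), path(a,i)
round 3: derive path(g,c) via R1 from path(g,a), path(a,c)
round 3: derive path(g,i) via R1 from path(g,a), path(a,i)
round 3: derive path(i,c) via R1 from path(i,a), path(a,c)
round 3: derive path(i,f) via R1 from path(i,a), path(a,f)
round 3: derive path(i,i) via R1 from path(i,a), path(a,i)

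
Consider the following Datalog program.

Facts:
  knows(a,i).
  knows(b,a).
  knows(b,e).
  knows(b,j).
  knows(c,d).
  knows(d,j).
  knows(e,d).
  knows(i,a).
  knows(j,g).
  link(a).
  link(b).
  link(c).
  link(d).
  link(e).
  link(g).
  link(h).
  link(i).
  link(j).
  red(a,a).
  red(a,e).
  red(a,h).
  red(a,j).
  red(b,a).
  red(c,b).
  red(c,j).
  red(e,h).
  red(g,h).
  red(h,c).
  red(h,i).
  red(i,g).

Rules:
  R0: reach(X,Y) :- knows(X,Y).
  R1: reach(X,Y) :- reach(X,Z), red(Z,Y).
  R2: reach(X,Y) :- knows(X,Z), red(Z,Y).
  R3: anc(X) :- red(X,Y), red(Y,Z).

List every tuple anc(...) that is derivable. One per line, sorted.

anc(a)
anc(b)
anc(c)
anc(e)
anc(g)
anc(h)
anc(i)

round 1: derive anc(a) via R3 from red(a,a), red(a,a)
round 1: derive anc(b) via R3 from red(b,a), red(a,a)
round 1: derive anc(c) via R3 from red(c,b), red(b,a)
round 1: derive anc(e) via R3 from red(e,h), red(h,c)
round 1: derive anc(g) via R3 from red(g,h), red(h,c)
round 1: derive anc(h) via R3 from red(h,c), red(c,b)
round 1: derive anc(i) via R3 from red(i,g), red(g,h)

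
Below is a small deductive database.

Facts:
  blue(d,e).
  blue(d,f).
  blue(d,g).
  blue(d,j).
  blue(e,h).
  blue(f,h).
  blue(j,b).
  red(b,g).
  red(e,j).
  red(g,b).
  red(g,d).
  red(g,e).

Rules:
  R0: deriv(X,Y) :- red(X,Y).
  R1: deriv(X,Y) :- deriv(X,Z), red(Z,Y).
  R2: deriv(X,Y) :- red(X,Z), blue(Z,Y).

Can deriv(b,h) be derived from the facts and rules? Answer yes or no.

round 1: derive deriv(b,g) via R0 from red(b,g)
round 1: derive deriv(e,j) via R0 from red(e,j)
round 1: derive deriv(g,b) via R0 from red(g,b)
round 1: derive deriv(g,d) via R0 from red(g,d)
round 1: derive deriv(g,e) via R0 from red(g,e)
round 1: derive deriv(e,b) via R2 from red(e,j), blue(j,b)
round 1: derive deriv(g,f) via R2 from red(g,d), blue(d,f)
round 1: derive deriv(g,g) via R2 from red(g,d), blue(d,g)
round 1: derive deriv(g,h) via R2 from red(g,e), blue(e,h)
round 1: derive deriv(g,j) via R2 from red(g,d), blue(d,j)
round 2: derive deriv(b,b) via R1 from deriv(b,g), red(g,b)
round 2: derive deriv(b,d) via R1 from deriv(b,g), red(g,d)
round 2: derive deriv(b,e) via R1 from deriv(b,g), red(g,e)
round 2: derive deriv(e,g) via R1 from deriv(e,b), red(b,g)
round 3: derive deriv(b,j) via R1 from deriv(b,e), red(e,j)
round 3: derive deriv(e,d) via R1 from deriv(e,g), red(g,d)
round 3: derive deriv(e,e) via R1 from deriv(e,g), red(g,e)

no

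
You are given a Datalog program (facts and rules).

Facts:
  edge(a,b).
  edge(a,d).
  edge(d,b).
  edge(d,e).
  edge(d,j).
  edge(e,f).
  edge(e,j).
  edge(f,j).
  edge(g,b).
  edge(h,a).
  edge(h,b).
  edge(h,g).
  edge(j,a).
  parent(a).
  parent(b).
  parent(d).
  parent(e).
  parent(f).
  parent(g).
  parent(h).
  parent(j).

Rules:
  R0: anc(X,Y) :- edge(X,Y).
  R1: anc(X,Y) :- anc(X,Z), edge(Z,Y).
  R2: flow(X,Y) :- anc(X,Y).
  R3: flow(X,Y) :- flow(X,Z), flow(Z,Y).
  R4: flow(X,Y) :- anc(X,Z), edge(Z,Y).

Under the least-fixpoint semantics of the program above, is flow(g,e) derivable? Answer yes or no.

no

round 1: derive anc(a,b) via R0 from edge(a,b)
round 1: derive anc(a,d) via R0 from edge(a,d)
round 1: derive anc(d,b) via R0 from edge(d,b)
round 1: derive anc(d,e) via R0 from edge(d,e)
round 1: derive anc(d,j) via R0 from edge(d,j)
round 1: derive anc(e,f) via R0 from edge(e,f)
round 1: derive anc(e,j) via R0 from edge(e,j)
round 1: derive anc(f,j) via R0 from edge(f,j)
round 1: derive anc(g,b) via R0 from edge(g,b)
round 1: derive anc(h,a) via R0 from edge(h,a)
round 1: derive anc(h,b) via R0 from edge(h,b)
round 1: derive anc(h,g) via R0 from edge(h,g)
round 1: derive anc(j,a) via R0 from edge(j,a)
round 2: derive anc(a,e) via R1 from anc(a,d), edge(d,e)
round 2: derive anc(a,j) via R1 from anc(a,d), edge(d,j)
round 2: derive anc(d,a) via R1 from anc(d,j), edge(j,a)
round 2: derive anc(d,f) via R1 from anc(d,e), edge(e,f)
round 2: derive anc(e,a) via R1 from anc(e,j), edge(j,a)
round 2: derive anc(f,a) via R1 from anc(f,j), edge(j,a)
round 2: derive anc(h,d) via R1 from anc(h,a), edge(a,d)
round 2: derive anc(j,b) via R1 from anc(j,a), edge(a,b)
round 2: derive anc(j,d) via R1 from anc(j,a), edge(a,d)
round 2: derive flow(a,b) via R2 from anc(a,b)
round 2: derive flow(a,d) via R2 from anc(a,d)
round 2: derive flow(d,b) via R2 from anc(d,b)
round 2: derive flow(d,e) via R2 from anc(d,e)
round 2: derive flow(d,j) via R2 from anc(d,j)
round 2: derive flow(e,f) via R2 from anc(e,f)
round 2: derive flow(e,j) via R2 from anc(e,j)
round 2: derive flow(f,j) via R2 from anc(f,j)
round 2: derive flow(g,b) via R2 from anc(g,b)
round 2: derive flow(h,a) via R2 from anc(h,a)
round 2: derive flow(h,b) via R2 from anc(h,b)
round 2: derive flow(h,g) via R2 from anc(h,g)
round 2: derive flow(j,a) via R2 from anc(j,a)
round 2: derive flow(a,e) via R4 from anc(a,d), edge(d,e)
round 2: derive flow(a,j) via R4 from anc(a,d), edge(d,j)
round 2: derive flow(d,a) via R4 from anc(d,j), edge(j,a)
round 2: derive flow(d,f) via R4 from anc(d,e), edge(e,f)
round 2: derive flow(e,a) via R4 from anc(e,j), edge(j,a)
round 2: derive flow(f,a) via R4 from anc(f,j), edge(j,a)
round 2: derive flow(h,d) via R4 from anc(h,a), edge(a,d)
round 2: derive flow(j,b) via R4 from anc(j,a), edge(a,b)
round 2: derive flow(j,d) via R4 from anc(j,a), edge(a,d)
round 3: derive anc(a,a) via R1 from anc(a,j), edge(j,a)
round 3: derive anc(a,f) via R1 from anc(a,e), edge(e,f)
round 3: derive anc(d,d) via R1 from anc(d,a), edge(a,d)
round 3: derive anc(e,b) via R1 from anc(e,a), edge(a,b)
round 3: derive anc(e,d) via R1 from anc(e,a), edge(a,d)
round 3: derive anc(f,b) via R1 from anc(f,a), edge(a,b)
round 3: derive anc(f,d) via R1 from anc(f,a), edge(a,d)
round 3: derive anc(h,e) via R1 from anc(h,d), edge(d,e)
round 3: derive anc(h,j) via R1 from anc(h,d), edge(d,j)
round 3: derive anc(j,e) via R1 from anc(j,d), edge(d,e)
round 3: derive anc(j,j) via R1 from anc(j,d), edge(d,j)
round 3: derive flow(a,a) via R3 from flow(a,d), flow(d,a)
round 3: derive flow(a,f) via R3 from flow(a,d), flow(d,f)
round 3: derive flow(d,d) via R3 from flow(d,a), flow(a,d)
round 3: derive flow(e,b) via R3 from flow(e,a), flow(a,b)
round 3: derive flow(e,d) via R3 from flow(e,a), flow(a,d)
round 3: derive flow(e,e) via R3 from flow(e,a), flow(a,e)
round 3: derive flow(f,b) via R3 from flow(f,a), flow(a,b)
round 3: derive flow(f,d) via R3 from flow(f,a), flow(a,d)
round 3: derive flow(f,e) via R3 from flow(f,a), flow(a,e)
round 3: derive flow(h,e) via R3 from flow(h,a), flow(a,e)
round 3: derive flow(h,f) via R3 from flow(h,d), flow(d,f)
round 3: derive flow(h,j) via R3 from flow(h,a), flow(a,j)
round 3: derive flow(j,e) via R3 from flow(j,a), flow(a,e)
round 3: derive flow(j,f) via R3 from flow(j,d), flow(d,f)
round 3: derive flow(j,j) via R3 from flow(j,a), flow(a,j)
round 4: derive anc(e,e) via R1 from anc(e,d), edge(d,e)
round 4: derive anc(f,e) via R1 from anc(f,d), edge(d,e)
round 4: derive anc(h,f) via R1 from anc(h,e), edge(e,f)
round 4: derive anc(j,f) via R1 from anc(j,e), edge(e,f)
round 4: derive flow(f,f) via R3 from flow(f,a), flow(a,f)
round 5: derive anc(f,f) via R1 from anc(f,e), edge(e,f)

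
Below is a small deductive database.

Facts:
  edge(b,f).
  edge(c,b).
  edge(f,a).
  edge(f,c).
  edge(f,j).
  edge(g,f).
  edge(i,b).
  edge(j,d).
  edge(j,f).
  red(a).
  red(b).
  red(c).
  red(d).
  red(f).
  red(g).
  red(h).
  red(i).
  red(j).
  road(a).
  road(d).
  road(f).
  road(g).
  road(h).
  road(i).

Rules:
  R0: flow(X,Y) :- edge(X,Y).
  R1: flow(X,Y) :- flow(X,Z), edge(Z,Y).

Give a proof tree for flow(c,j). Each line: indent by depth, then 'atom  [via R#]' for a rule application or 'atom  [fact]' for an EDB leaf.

round 1: derive flow(b,f) via R0 from edge(b,f)
round 1: derive flow(c,b) via R0 from edge(c,b)
round 1: derive flow(f,a) via R0 from edge(f,a)
round 1: derive flow(f,c) via R0 from edge(f,c)
round 1: derive flow(f,j) via R0 from edge(f,j)
round 1: derive flow(g,f) via R0 from edge(g,f)
round 1: derive flow(i,b) via R0 from edge(i,b)
round 1: derive flow(j,d) via R0 from edge(j,d)
round 1: derive flow(j,f) via R0 from edge(j,f)
round 2: derive flow(b,a) via R1 from flow(b,f), edge(f,a)
round 2: derive flow(b,c) via R1 from flow(b,f), edge(f,c)
round 2: derive flow(b,j) via R1 from flow(b,f), edge(f,j)
round 2: derive flow(c,f) via R1 from flow(c,b), edge(b,f)
round 2: derive flow(f,b) via R1 from flow(f,c), edge(c,b)
round 2: derive flow(f,d) via R1 from flow(f,j), edge(j,d)
round 2: derive flow(f,f) via R1 from flow(f,j), edge(j,f)
round 2: derive flow(g,a) via R1 from flow(g,f), edge(f,a)
round 2: derive flow(g,c) via R1 from flow(g,f), edge(f,c)
round 2: derive flow(g,j) via R1 from flow(g,f), edge(f,j)
round 2: derive flow(i,f) via R1 from flow(i,b), edge(b,f)
round 2: derive flow(j,a) via R1 from flow(j,f), edge(f,a)
round 2: derive flow(j,c) via R1 from flow(j,f), edge(f,c)
round 2: derive flow(j,j) via R1 from flow(j,f), edge(f,j)
round 3: derive flow(b,b) via R1 from flow(b,c), edge(c,b)
round 3: derive flow(b,d) via R1 from flow(b,j), edge(j,d)
round 3: derive flow(c,a) via R1 from flow(c,f), edge(f,a)
round 3: derive flow(c,c) via R1 from flow(c,f), edge(f,c)
round 3: derive flow(c,j) via R1 from flow(c,f), edge(f,j)
round 3: derive flow(g,b) via R1 from flow(g,c), edge(c,b)
round 3: derive flow(g,d) via R1 from flow(g,j), edge(j,d)
round 3: derive flow(i,a) via R1 from flow(i,f), edge(f,a)
round 3: derive flow(i,c) via R1 from flow(i,f), edge(f,c)
round 3: derive flow(i,j) via R1 from flow(i,f), edge(f,j)
round 3: derive flow(j,b) via R1 from flow(j,c), edge(c,b)
round 4: derive flow(c,d) via R1 from flow(c,j), edge(j,d)
round 4: derive flow(i,d) via R1 from flow(i,j), edge(j,d)

flow(c,j)  [via R1]
  flow(c,f)  [via R1]
    flow(c,b)  [via R0]
      edge(c,b)  [fact]
    edge(b,f)  [fact]
  edge(f,j)  [fact]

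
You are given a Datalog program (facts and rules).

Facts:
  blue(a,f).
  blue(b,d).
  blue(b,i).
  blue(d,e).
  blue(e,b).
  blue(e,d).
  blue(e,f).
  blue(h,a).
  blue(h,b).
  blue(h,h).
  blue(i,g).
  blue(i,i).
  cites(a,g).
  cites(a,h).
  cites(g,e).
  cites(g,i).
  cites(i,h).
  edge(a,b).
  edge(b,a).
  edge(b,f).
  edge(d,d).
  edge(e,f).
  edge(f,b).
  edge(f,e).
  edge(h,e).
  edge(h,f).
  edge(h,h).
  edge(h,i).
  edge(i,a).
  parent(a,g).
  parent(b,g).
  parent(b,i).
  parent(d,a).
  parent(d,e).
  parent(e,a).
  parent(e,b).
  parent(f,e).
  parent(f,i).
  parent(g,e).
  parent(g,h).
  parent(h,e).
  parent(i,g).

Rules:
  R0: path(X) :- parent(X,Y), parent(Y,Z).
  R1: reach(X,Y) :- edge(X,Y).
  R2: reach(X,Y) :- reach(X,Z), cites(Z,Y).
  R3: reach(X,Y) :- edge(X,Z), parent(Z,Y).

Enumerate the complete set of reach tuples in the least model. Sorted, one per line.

reach(a,b)
reach(a,e)
reach(a,g)
reach(a,h)
reach(a,i)
reach(b,a)
reach(b,e)
reach(b,f)
reach(b,g)
reach(b,h)
reach(b,i)
reach(d,a)
reach(d,d)
reach(d,e)
reach(d,g)
reach(d,h)
reach(d,i)
reach(e,e)
reach(e,f)
reach(e,h)
reach(e,i)
reach(f,a)
reach(f,b)
reach(f,e)
reach(f,g)
reach(f,h)
reach(f,i)
reach(h,a)
reach(h,b)
reach(h,e)
reach(h,f)
reach(h,g)
reach(h,h)
reach(h,i)
reach(i,a)
reach(i,e)
reach(i,g)
reach(i,h)
reach(i,i)

round 1: derive reach(a,b) via R1 from edge(a,b)
round 1: derive reach(b,a) via R1 from edge(b,a)
round 1: derive reach(b,f) via R1 from edge(b,f)
round 1: derive reach(d,d) via R1 from edge(d,d)
round 1: derive reach(e,f) via R1 from edge(e,f)
round 1: derive reach(f,b) via R1 from edge(f,b)
round 1: derive reach(f,e) via R1 from edge(f,e)
round 1: derive reach(h,e) via R1 from edge(h,e)
round 1: derive reach(h,f) via R1 from edge(h,f)
round 1: derive reach(h,h) via R1 from edge(h,h)
round 1: derive reach(h,i) via R1 from edge(h,i)
round 1: derive reach(i,a) via R1 from edge(i,a)
round 1: derive reach(a,g) via R3 from edge(a,b), parent(b,g)
round 1: derive reach(a,i) via R3 from edge(a,b), parent(b,i)
round 1: derive reach(b,e) via R3 from edge(b,f), parent(f,e)
round 1: derive reach(b,g) via R3 from edge(b,a), parent(a,g)
round 1: derive reach(b,i) via R3 from edge(b,f), parent(f,i)
round 1: derive reach(d,a) via R3 from edge(d,d), parent(d,a)
round 1: derive reach(d,e) via R3 from edge(d,d), parent(d,e)
round 1: derive reach(e,e) via R3 from edge(e,f), parent(f,e)
round 1: derive reach(e,i) via R3 from edge(e,f), parent(f,i)
round 1: derive reach(f,a) via R3 from edge(f,e), parent(e,a)
round 1: derive reach(f,g) via R3 from edge(f,b), parent(b,g)
round 1: derive reach(f,i) via R3 from edge(f,b), parent(b,i)
round 1: derive reach(h,a) via R3 from edge(h,e), parent(e,a)
round 1: derive reach(h,b) via R3 from edge(h,e), parent(e,b)
round 1: derive reach(h,g) via R3 from edge(h,i), parent(i,g)
round 1: derive reach(i,g) via R3 from edge(i,a), parent(a,g)
round 2: derive reach(a,e) via R2 from reach(a,g), cites(g,e)
round 2: derive reach(a,h) via R2 from reach(a,i), cites(i,h)
round 2: derive reach(b,h) via R2 from reach(b,a), cites(a,h)
round 2: derive reach(d,g) via R2 from reach(d,a), cites(a,g)
round 2: derive reach(d,h) via R2 from reach(d,a), cites(a,h)
round 2: derive reach(e,h) via R2 from reach(e,i), cites(i,h)
round 2: derive reach(f,h) via R2 from reach(f,a), cites(a,h)
round 2: derive reach(i,e) via R2 from reach(i,g), cites(g,e)
round 2: derive reach(i,h) via R2 from reach(i,a), cites(a,h)
round 2: derive reach(i,i) via R2 from reach(i,g), cites(g,i)
round 3: derive reach(d,i) via R2 from reach(d,g), cites(g,i)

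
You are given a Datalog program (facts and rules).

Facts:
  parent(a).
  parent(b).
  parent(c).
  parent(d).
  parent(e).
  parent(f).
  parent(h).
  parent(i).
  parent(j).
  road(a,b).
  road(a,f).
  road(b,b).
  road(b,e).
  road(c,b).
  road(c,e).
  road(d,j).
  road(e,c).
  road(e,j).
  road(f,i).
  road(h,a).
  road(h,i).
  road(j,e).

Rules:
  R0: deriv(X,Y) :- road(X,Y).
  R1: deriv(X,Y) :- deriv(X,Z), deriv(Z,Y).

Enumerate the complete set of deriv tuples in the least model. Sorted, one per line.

round 1: derive deriv(a,b) via R0 from road(a,b)
round 1: derive deriv(a,f) via R0 from road(a,f)
round 1: derive deriv(b,b) via R0 from road(b,b)
round 1: derive deriv(b,e) via R0 from road(b,e)
round 1: derive deriv(c,b) via R0 from road(c,b)
round 1: derive deriv(c,e) via R0 from road(c,e)
round 1: derive deriv(d,j) via R0 from road(d,j)
round 1: derive deriv(e,c) via R0 from road(e,c)
round 1: derive deriv(e,j) via R0 from road(e,j)
round 1: derive deriv(f,i) via R0 from road(f,i)
round 1: derive deriv(h,a) via R0 from road(h,a)
round 1: derive deriv(h,i) via R0 from road(h,i)
round 1: derive deriv(j,e) via R0 from road(j,e)
round 2: derive deriv(a,e) via R1 from deriv(a,b), deriv(b,e)
round 2: derive deriv(a,i) via R1 from deriv(a,f), deriv(f,i)
round 2: derive deriv(b,c) via R1 from deriv(b,e), deriv(e,c)
round 2: derive deriv(b,j) via R1 from deriv(b,e), deriv(e,j)
round 2: derive deriv(c,c) via R1 from deriv(c,e), deriv(e,c)
round 2: derive deriv(c,j) via R1 from deriv(c,e), deriv(e,j)
round 2: derive deriv(d,e) via R1 from deriv(d,j), deriv(j,e)
round 2: derive deriv(e,b) via R1 from deriv(e,c), deriv(c,b)
round 2: derive deriv(e,e) via R1 from deriv(e,c), deriv(c,e)
round 2: derive deriv(h,b) via R1 from deriv(h,a), deriv(a,b)
round 2: derive deriv(h,f) via R1 from deriv(h,a), deriv(a,f)
round 2: derive deriv(j,c) via R1 from deriv(j,e), deriv(e,c)
round 2: derive deriv(j,j) via R1 from deriv(j,e), deriv(e,j)
round 3: derive deriv(a,c) via R1 from deriv(a,b), deriv(b,c)
round 3: derive deriv(a,j) via R1 from deriv(a,b), deriv(b,j)
round 3: derive deriv(d,b) via R1 from deriv(d,e), deriv(e,b)
round 3: derive deriv(d,c) via R1 from deriv(d,e), deriv(e,c)
round 3: derive deriv(h,c) via R1 from deriv(h,b), deriv(b,c)
round 3: derive deriv(h,e) via R1 from deriv(h,a), deriv(a,e)
round 3: derive deriv(h,j) via R1 from deriv(h,b), deriv(b,j)
round 3: derive deriv(j,b) via R1 from deriv(j,c), deriv(c,b)

deriv(a,b)
deriv(a,c)
deriv(a,e)
deriv(a,f)
deriv(a,i)
deriv(a,j)
deriv(b,b)
deriv(b,c)
deriv(b,e)
deriv(b,j)
deriv(c,b)
deriv(c,c)
deriv(c,e)
deriv(c,j)
deriv(d,b)
deriv(d,c)
deriv(d,e)
deriv(d,j)
deriv(e,b)
deriv(e,c)
deriv(e,e)
deriv(e,j)
deriv(f,i)
deriv(h,a)
deriv(h,b)
deriv(h,c)
deriv(h,e)
deriv(h,f)
deriv(h,i)
deriv(h,j)
deriv(j,b)
deriv(j,c)
deriv(j,e)
deriv(j,j)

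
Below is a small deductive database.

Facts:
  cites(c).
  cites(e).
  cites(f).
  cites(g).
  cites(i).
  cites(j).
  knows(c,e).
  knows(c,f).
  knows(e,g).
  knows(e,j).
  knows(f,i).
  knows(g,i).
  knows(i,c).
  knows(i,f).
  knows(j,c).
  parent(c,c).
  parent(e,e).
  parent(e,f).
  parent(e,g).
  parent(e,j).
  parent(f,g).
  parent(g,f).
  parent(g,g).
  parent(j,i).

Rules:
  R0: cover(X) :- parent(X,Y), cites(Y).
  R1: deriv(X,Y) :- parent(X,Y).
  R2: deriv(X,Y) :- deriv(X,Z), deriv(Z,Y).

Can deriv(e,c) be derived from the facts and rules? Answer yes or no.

round 1: derive deriv(c,c) via R1 from parent(c,c)
round 1: derive deriv(e,e) via R1 from parent(e,e)
round 1: derive deriv(e,f) via R1 from parent(e,f)
round 1: derive deriv(e,g) via R1 from parent(e,g)
round 1: derive deriv(e,j) via R1 from parent(e,j)
round 1: derive deriv(f,g) via R1 from parent(f,g)
round 1: derive deriv(g,f) via R1 from parent(g,f)
round 1: derive deriv(g,g) via R1 from parent(g,g)
round 1: derive deriv(j,i) via R1 from parent(j,i)
round 2: derive deriv(e,i) via R2 from deriv(e,j), deriv(j,i)
round 2: derive deriv(f,f) via R2 from deriv(f,g), deriv(g,f)

no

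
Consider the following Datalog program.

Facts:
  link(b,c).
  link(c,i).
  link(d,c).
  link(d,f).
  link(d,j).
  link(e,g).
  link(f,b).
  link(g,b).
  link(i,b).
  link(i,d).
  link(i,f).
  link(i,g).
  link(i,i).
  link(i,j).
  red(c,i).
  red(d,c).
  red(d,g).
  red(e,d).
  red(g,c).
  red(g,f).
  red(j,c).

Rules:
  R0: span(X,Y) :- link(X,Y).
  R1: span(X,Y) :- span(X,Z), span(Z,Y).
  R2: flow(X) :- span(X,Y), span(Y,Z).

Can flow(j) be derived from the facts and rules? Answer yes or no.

round 1: derive span(b,c) via R0 from link(b,c)
round 1: derive span(c,i) via R0 from link(c,i)
round 1: derive span(d,c) via R0 from link(d,c)
round 1: derive span(d,f) via R0 from link(d,f)
round 1: derive span(d,j) via R0 from link(d,j)
round 1: derive span(e,g) via R0 from link(e,g)
round 1: derive span(f,b) via R0 from link(f,b)
round 1: derive span(g,b) via R0 from link(g,b)
round 1: derive span(i,b) via R0 from link(i,b)
round 1: derive span(i,d) via R0 from link(i,d)
round 1: derive span(i,f) via R0 from link(i,f)
round 1: derive span(i,g) via R0 from link(i,g)
round 1: derive span(i,i) via R0 from link(i,i)
round 1: derive span(i,j) via R0 from link(i,j)
round 2: derive span(b,i) via R1 from span(b,c), span(c,i)
round 2: derive span(c,b) via R1 from span(c,i), span(i,b)
round 2: derive span(c,d) via R1 from span(c,i), span(i,d)
round 2: derive span(c,f) via R1 from span(c,i), span(i,f)
round 2: derive span(c,g) via R1 from span(c,i), span(i,g)
round 2: derive span(c,j) via R1 from span(c,i), span(i,j)
round 2: derive span(d,b) via R1 from span(d,f), span(f,b)
round 2: derive span(d,i) via R1 from span(d,c), span(c,i)
round 2: derive span(e,b) via R1 from span(e,g), span(g,b)
round 2: derive span(f,c) via R1 from span(f,b), span(b,c)
round 2: derive span(g,c) via R1 from span(g,b), span(b,c)
round 2: derive span(i,c) via R1 from span(i,b), span(b,c)
round 2: derive flow(b) via R2 from span(b,c), span(c,i)
round 2: derive flow(c) via R2 from span(c,i), span(i,b)
round 2: derive flow(d) via R2 from span(d,c), span(c,i)
round 2: derive flow(e) via R2 from span(e,g), span(g,b)
round 2: derive flow(f) via R2 from span(f,b), span(b,c)
round 2: derive flow(g) via R2 from span(g,b), span(b,c)
round 2: derive flow(i) via R2 from span(i,b), span(b,c)
round 3: derive span(b,b) via R1 from span(b,c), span(c,b)
round 3: derive span(b,d) via R1 from span(b,c), span(c,d)
round 3: derive span(b,f) via R1 from span(b,c), span(c,f)
round 3: derive span(b,g) via R1 from span(b,c), span(c,g)
round 3: derive span(b,j) via R1 from span(b,c), span(c,j)
round 3: derive span(c,c) via R1 from span(c,b), span(b,c)
round 3: derive span(d,d) via R1 from span(d,c), span(c,d)
round 3: derive span(d,g) via R1 from span(d,c), span(c,g)
round 3: derive span(e,c) via R1 from span(e,b), span(b,c)
round 3: derive span(e,i) via R1 from span(e,b), span(b,i)
round 3: derive span(f,d) via R1 from span(f,c), span(c,d)
round 3: derive span(f,f) via R1 from span(f,c), span(c,f)
round 3: derive span(f,g) via R1 from span(f,c), span(c,g)
round 3: derive span(f,i) via R1 from span(f,b), span(b,i)
round 3: derive span(f,j) via R1 from span(f,c), span(c,j)
round 3: derive span(g,d) via R1 from span(g,c), span(c,d)
round 3: derive span(g,f) via R1 from span(g,c), span(c,f)
round 3: derive span(g,g) via R1 from span(g,c), span(c,g)
round 3: derive span(g,i) via R1 from span(g,b), span(b,i)
round 3: derive span(g,j) via R1 from span(g,c), span(c,j)
round 4: derive span(e,d) via R1 from span(e,b), span(b,d)
round 4: derive span(e,f) via R1 from span(e,b), span(b,f)
round 4: derive span(e,j) via R1 from span(e,b), span(b,j)

no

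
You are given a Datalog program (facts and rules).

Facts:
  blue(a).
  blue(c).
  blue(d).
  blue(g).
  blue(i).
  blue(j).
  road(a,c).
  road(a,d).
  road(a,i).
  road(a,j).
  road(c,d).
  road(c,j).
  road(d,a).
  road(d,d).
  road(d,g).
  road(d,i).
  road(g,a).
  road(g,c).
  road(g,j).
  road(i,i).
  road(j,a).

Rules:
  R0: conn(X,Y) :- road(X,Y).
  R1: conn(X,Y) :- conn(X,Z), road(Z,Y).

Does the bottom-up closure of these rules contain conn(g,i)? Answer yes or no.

round 1: derive conn(a,c) via R0 from road(a,c)
round 1: derive conn(a,d) via R0 from road(a,d)
round 1: derive conn(a,i) via R0 from road(a,i)
round 1: derive conn(a,j) via R0 from road(a,j)
round 1: derive conn(c,d) via R0 from road(c,d)
round 1: derive conn(c,j) via R0 from road(c,j)
round 1: derive conn(d,a) via R0 from road(d,a)
round 1: derive conn(d,d) via R0 from road(d,d)
round 1: derive conn(d,g) via R0 from road(d,g)
round 1: derive conn(d,i) via R0 from road(d,i)
round 1: derive conn(g,a) via R0 from road(g,a)
round 1: derive conn(g,c) via R0 from road(g,c)
round 1: derive conn(g,j) via R0 from road(g,j)
round 1: derive conn(i,i) via R0 from road(i,i)
round 1: derive conn(j,a) via R0 from road(j,a)
round 2: derive conn(a,a) via R1 from conn(a,d), road(d,a)
round 2: derive conn(a,g) via R1 from conn(a,d), road(d,g)
round 2: derive conn(c,a) via R1 from conn(c,d), road(d,a)
round 2: derive conn(c,g) via R1 from conn(c,d), road(d,g)
round 2: derive conn(c,i) via R1 from conn(c,d), road(d,i)
round 2: derive conn(d,c) via R1 from conn(d,a), road(a,c)
round 2: derive conn(d,j) via R1 from conn(d,a), road(a,j)
round 2: derive conn(g,d) via R1 from conn(g,a), road(a,d)
round 2: derive conn(g,i) via R1 from conn(g,a), road(a,i)
round 2: derive conn(j,c) via R1 from conn(j,a), road(a,c)
round 2: derive conn(j,d) via R1 from conn(j,a), road(a,d)
round 2: derive conn(j,i) via R1 from conn(j,a), road(a,i)
round 2: derive conn(j,j) via R1 from conn(j,a), road(a,j)
round 3: derive conn(c,c) via R1 from conn(c,a), road(a,c)
round 3: derive conn(g,g) via R1 from conn(g,d), road(d,g)
round 3: derive conn(j,g) via R1 from conn(j,d), road(d,g)

yes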